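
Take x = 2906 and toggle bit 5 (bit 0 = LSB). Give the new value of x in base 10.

2938

x = 00101101011010
bit 5 is currently 0; toggle it via x ^ (1 << 5) = x ^ 32
→ 00101101111010 = 2938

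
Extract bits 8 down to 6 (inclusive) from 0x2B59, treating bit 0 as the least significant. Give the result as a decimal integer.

5

v = 10101101011001
Shift right by 6: 10101101
Mask low 3 bits: 101 = 5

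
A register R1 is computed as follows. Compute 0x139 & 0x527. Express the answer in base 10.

0x139 = 00100111001
0x527 = 10100100111
AND → 00100100001 = 289

289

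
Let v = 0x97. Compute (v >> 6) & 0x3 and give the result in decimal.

2

v = 0010010111
Shift right by 6: 0010
Mask low 2 bits: 10 = 2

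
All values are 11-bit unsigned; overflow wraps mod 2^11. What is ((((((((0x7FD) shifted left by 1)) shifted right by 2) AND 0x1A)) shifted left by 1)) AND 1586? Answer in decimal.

0x7FD = 11111111101
→ shifted left by 1 (mod 2^11) → 11111111010 = 2042
→ shifted right by 2 → 00111111110 = 510
0x1A = 00000011010
→ AND → 00000011010 = 26
→ shifted left by 1 (mod 2^11) → 00000110100 = 52
1586 = 11000110010
→ AND → 00000110000 = 48

48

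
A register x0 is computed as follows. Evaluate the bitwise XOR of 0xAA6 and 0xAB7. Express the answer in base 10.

17

0xAA6 = 101010100110
0xAB7 = 101010110111
XOR → 000000010001 = 17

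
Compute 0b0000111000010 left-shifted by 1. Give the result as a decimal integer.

900

x = 0111000010
shift left by 1 → 1110000100 = 900
(equivalently, 450 × 2^1 = 450 × 2)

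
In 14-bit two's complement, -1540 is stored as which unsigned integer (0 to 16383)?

14844

1540 in 14 bits: 00011000000100
Invert: 11100111111011
Add 1:  11100111111100 = 14844
(Check: 2^14 - 1540 = 16384 - 1540 = 14844.)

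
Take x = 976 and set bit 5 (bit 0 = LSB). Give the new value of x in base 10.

1008

x = 1111010000
bit 5 is currently 0; set it via x | (1 << 5) = x | 32
→ 1111110000 = 1008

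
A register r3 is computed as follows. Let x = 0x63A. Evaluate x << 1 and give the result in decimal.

0x63A = 011000111010
shift left by 1 → 110001110100 = 3188
(equivalently, 1594 × 2^1 = 1594 × 2)

3188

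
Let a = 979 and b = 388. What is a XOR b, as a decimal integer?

599

979 = 1111010011
388 = 0110000100
XOR → 1001010111 = 599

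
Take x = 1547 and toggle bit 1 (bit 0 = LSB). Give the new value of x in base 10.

1545

x = 011000001011
bit 1 is currently 1; toggle it via x ^ (1 << 1) = x ^ 2
→ 011000001001 = 1545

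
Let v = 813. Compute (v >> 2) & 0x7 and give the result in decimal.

v = 1100101101
Shift right by 2: 11001011
Mask low 3 bits: 011 = 3

3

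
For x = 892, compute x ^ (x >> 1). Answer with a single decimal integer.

x = 1101111100 = 892
x>>1 = 0110111110
XOR  = 1011000010 = 706
(x ^ (x >> 1) gives the standard binary-reflected Gray code of x.)

706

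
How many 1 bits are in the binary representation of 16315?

16315 = 11111110111011
Count the 1s: 1 + 1 + 1 + 1 + 1 + 1 + 1 + 1 + 1 + 1 + 1 + 1 = 12

12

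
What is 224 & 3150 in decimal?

224 = 000011100000
3150 = 110001001110
AND → 000001000000 = 64

64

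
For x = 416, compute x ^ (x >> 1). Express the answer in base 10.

368

x = 110100000 = 416
x>>1 = 011010000
XOR  = 101110000 = 368
(x ^ (x >> 1) gives the standard binary-reflected Gray code of x.)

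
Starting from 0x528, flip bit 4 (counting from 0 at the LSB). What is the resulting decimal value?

x = 10100101000
bit 4 is currently 0; toggle it via x ^ (1 << 4) = x ^ 16
→ 10100111000 = 1336

1336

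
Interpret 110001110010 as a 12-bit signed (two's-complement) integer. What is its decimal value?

pattern = 110001110010 (MSB is 1 ⇒ negative)
Invert: 001110001101, add 1 → 001110001110 = 910, so the value is -910.
(Equivalently: 3186 - 2^12 = 3186 - 4096 = -910.)

-910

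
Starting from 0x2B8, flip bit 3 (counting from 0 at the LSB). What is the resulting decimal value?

x = 1010111000
bit 3 is currently 1; toggle it via x ^ (1 << 3) = x ^ 8
→ 1010110000 = 688

688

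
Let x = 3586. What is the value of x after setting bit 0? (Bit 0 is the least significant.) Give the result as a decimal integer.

3587

x = 0111000000010
bit 0 is currently 0; set it via x | (1 << 0) = x | 1
→ 0111000000011 = 3587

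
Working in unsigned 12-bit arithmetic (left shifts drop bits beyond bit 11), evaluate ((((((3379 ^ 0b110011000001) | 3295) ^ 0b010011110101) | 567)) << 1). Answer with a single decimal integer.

1662

3379 = 110100110011
0b110011000001 = 110011000001
→ ^ → 000111110010 = 498
3295 = 110011011111
→ | → 110111111111 = 3583
0b010011110101 = 010011110101
→ ^ → 100100001010 = 2314
567 = 001000110111
→ | → 101100111111 = 2879
→ << 1 (mod 2^12) → 011001111110 = 1662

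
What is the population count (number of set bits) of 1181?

1181 = 10010011101
Count the 1s: 1 + 1 + 1 + 1 + 1 + 1 = 6

6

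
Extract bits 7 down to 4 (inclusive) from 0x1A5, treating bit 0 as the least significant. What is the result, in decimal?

10

v = 0110100101
Shift right by 4: 011010
Mask low 4 bits: 1010 = 10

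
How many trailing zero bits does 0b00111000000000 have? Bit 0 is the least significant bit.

9

0b00111000000000 = 111000000000
Trailing zeros: 9, so the lowest set bit is bit 9 (value 512).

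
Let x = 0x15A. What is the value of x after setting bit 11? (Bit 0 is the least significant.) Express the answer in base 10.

2394

x = 0000101011010
bit 11 is currently 0; set it via x | (1 << 11) = x | 2048
→ 0100101011010 = 2394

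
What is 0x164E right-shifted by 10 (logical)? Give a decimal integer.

5

0x164E = 1011001001110
shift right by 10 → 0000000000101 = 5
(equivalently, floor(5710 / 1024))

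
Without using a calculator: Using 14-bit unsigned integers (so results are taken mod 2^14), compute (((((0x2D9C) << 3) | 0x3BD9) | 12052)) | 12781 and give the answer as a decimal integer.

0x2D9C = 10110110011100
→ << 3 (mod 2^14) → 10110011100000 = 11488
0x3BD9 = 11101111011001
→ | → 11111111111001 = 16377
12052 = 10111100010100
→ | → 11111111111101 = 16381
12781 = 11000111101101
→ | → 11111111111101 = 16381

16381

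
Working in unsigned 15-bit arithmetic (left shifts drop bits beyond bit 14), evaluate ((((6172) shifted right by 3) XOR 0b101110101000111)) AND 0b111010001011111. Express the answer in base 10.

21572

6172 = 001100000011100
→ shifted right by 3 → 000001100000011 = 771
0b101110101000111 = 101110101000111
→ XOR → 101111001000100 = 24132
0b111010001011111 = 111010001011111
→ AND → 101010001000100 = 21572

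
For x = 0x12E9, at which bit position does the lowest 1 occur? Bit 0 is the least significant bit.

0x12E9 = 1001011101001
Trailing zeros: 0, so the lowest set bit is bit 0 (value 1).

0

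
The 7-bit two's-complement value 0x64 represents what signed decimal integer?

pattern = 1100100 (MSB is 1 ⇒ negative)
Invert: 0011011, add 1 → 0011100 = 28, so the value is -28.
(Equivalently: 100 - 2^7 = 100 - 128 = -28.)

-28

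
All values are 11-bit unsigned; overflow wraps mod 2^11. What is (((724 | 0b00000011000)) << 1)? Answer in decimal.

1464

724 = 01011010100
0b00000011000 = 00000011000
→ | → 01011011100 = 732
→ << 1 (mod 2^11) → 10110111000 = 1464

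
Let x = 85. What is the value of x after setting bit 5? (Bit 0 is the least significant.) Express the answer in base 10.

x = 0000001010101
bit 5 is currently 0; set it via x | (1 << 5) = x | 32
→ 0000001110101 = 117

117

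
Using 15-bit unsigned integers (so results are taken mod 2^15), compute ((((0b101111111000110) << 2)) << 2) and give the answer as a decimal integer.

0b101111111000110 = 101111111000110
→ << 2 (mod 2^15) → 111111100011000 = 32536
→ << 2 (mod 2^15) → 111110001100000 = 31840

31840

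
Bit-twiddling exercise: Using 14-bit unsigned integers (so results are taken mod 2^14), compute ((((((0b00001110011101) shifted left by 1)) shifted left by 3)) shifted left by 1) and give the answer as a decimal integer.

0b00001110011101 = 00001110011101
→ shifted left by 1 (mod 2^14) → 00011100111010 = 1850
→ shifted left by 3 (mod 2^14) → 11100111010000 = 14800
→ shifted left by 1 (mod 2^14) → 11001110100000 = 13216

13216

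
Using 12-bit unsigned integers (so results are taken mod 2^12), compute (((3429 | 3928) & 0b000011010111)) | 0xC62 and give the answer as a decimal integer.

3191

3429 = 110101100101
3928 = 111101011000
→ | → 111101111101 = 3965
0b000011010111 = 000011010111
→ & → 000001010101 = 85
0xC62 = 110001100010
→ | → 110001110111 = 3191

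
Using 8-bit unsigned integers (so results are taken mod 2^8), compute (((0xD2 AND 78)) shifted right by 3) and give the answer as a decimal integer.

8

0xD2 = 11010010
78 = 01001110
→ AND → 01000010 = 66
→ shifted right by 3 → 00001000 = 8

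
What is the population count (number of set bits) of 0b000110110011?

6

n = 110110011
Count the 1s: 1 + 1 + 1 + 1 + 1 + 1 = 6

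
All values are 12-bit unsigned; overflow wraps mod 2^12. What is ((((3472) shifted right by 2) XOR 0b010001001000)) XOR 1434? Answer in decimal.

694

3472 = 110110010000
→ shifted right by 2 → 001101100100 = 868
0b010001001000 = 010001001000
→ XOR → 011100101100 = 1836
1434 = 010110011010
→ XOR → 001010110110 = 694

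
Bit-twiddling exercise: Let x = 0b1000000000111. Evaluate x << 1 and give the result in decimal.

x = 01000000000111
shift left by 1 → 10000000001110 = 8206
(equivalently, 4103 × 2^1 = 4103 × 2)

8206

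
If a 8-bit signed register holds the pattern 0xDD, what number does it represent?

pattern = 11011101 (MSB is 1 ⇒ negative)
Invert: 00100010, add 1 → 00100011 = 35, so the value is -35.
(Equivalently: 221 - 2^8 = 221 - 256 = -35.)

-35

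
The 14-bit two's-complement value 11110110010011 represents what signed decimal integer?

-621

pattern = 11110110010011 (MSB is 1 ⇒ negative)
Invert: 00001001101100, add 1 → 00001001101101 = 621, so the value is -621.
(Equivalently: 15763 - 2^14 = 15763 - 16384 = -621.)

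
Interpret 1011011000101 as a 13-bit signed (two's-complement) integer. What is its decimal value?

-2363

pattern = 1011011000101 (MSB is 1 ⇒ negative)
Invert: 0100100111010, add 1 → 0100100111011 = 2363, so the value is -2363.
(Equivalently: 5829 - 2^13 = 5829 - 8192 = -2363.)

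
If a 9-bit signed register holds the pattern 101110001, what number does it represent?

pattern = 101110001 (MSB is 1 ⇒ negative)
Invert: 010001110, add 1 → 010001111 = 143, so the value is -143.
(Equivalently: 369 - 2^9 = 369 - 512 = -143.)

-143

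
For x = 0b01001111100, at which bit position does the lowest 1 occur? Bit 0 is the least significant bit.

2

0b01001111100 = 1001111100
Trailing zeros: 2, so the lowest set bit is bit 2 (value 4).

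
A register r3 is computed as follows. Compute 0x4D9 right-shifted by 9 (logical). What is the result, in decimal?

2

0x4D9 = 10011011001
shift right by 9 → 00000000010 = 2
(equivalently, floor(1241 / 512))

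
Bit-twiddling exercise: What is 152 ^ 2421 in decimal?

152 = 000010011000
2421 = 100101110101
XOR → 100111101101 = 2541

2541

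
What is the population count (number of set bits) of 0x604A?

5

0x604A = 110000001001010
Count the 1s: 1 + 1 + 1 + 1 + 1 = 5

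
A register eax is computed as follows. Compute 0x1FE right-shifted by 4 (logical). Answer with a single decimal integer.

0x1FE = 111111110
shift right by 4 → 000011111 = 31
(equivalently, floor(510 / 16))

31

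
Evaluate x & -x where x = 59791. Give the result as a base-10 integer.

1

x = 1110100110001111 = 59791
-x (two's complement) = …0001011001110001
AND   = 0000000000000001 = 1
(x & -x isolates the lowest set bit of x.)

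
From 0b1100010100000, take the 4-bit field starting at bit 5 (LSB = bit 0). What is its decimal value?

v = 1100010100000
Shift right by 5: 11000101
Mask low 4 bits: 0101 = 5

5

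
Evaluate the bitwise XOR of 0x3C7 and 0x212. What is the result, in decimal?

0x3C7 = 1111000111
0x212 = 1000010010
XOR → 0111010101 = 469

469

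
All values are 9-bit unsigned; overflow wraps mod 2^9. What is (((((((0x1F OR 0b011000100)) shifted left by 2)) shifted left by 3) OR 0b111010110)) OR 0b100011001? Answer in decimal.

0x1F = 000011111
0b011000100 = 011000100
→ OR → 011011111 = 223
→ shifted left by 2 (mod 2^9) → 101111100 = 380
→ shifted left by 3 (mod 2^9) → 111100000 = 480
0b111010110 = 111010110
→ OR → 111110110 = 502
0b100011001 = 100011001
→ OR → 111111111 = 511

511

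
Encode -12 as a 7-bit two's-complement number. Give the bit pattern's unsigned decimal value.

12 in 7 bits: 0001100
Invert: 1110011
Add 1:  1110100 = 116
(Check: 2^7 - 12 = 128 - 12 = 116.)

116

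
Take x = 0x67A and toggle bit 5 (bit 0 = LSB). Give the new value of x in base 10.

1626

x = 0000011001111010
bit 5 is currently 1; toggle it via x ^ (1 << 5) = x ^ 32
→ 0000011001011010 = 1626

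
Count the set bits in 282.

4

282 = 100011010
Count the 1s: 1 + 1 + 1 + 1 = 4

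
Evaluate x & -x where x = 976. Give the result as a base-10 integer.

16

x = 1111010000 = 976
-x (two's complement) = …0000110000
AND   = 0000010000 = 16
(x & -x isolates the lowest set bit of x.)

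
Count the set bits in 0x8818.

0x8818 = 1000100000011000
Count the 1s: 1 + 1 + 1 + 1 = 4

4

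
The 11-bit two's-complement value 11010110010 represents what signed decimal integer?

-334

pattern = 11010110010 (MSB is 1 ⇒ negative)
Invert: 00101001101, add 1 → 00101001110 = 334, so the value is -334.
(Equivalently: 1714 - 2^11 = 1714 - 2048 = -334.)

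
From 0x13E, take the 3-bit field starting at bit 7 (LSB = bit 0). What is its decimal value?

v = 0100111110
Shift right by 7: 010
Mask low 3 bits: 010 = 2

2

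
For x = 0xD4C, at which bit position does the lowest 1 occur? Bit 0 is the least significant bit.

2

0xD4C = 110101001100
Trailing zeros: 2, so the lowest set bit is bit 2 (value 4).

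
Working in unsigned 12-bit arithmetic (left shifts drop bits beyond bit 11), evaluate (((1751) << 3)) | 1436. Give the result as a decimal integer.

1980

1751 = 011011010111
→ << 3 (mod 2^12) → 011010111000 = 1720
1436 = 010110011100
→ | → 011110111100 = 1980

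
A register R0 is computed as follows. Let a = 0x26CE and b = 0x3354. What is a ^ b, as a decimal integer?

5530

0x26CE = 10011011001110
0x3354 = 11001101010100
XOR → 01010110011010 = 5530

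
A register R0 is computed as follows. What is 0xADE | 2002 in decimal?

4062

0xADE = 101011011110
2002 = 011111010010
 OR → 111111011110 = 4062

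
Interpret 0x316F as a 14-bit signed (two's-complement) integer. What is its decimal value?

pattern = 11000101101111 (MSB is 1 ⇒ negative)
Invert: 00111010010000, add 1 → 00111010010001 = 3729, so the value is -3729.
(Equivalently: 12655 - 2^14 = 12655 - 16384 = -3729.)

-3729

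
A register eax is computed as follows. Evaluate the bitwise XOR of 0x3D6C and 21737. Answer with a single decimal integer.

0x3D6C = 011110101101100
21737 = 101010011101001
XOR → 110100110000101 = 27013

27013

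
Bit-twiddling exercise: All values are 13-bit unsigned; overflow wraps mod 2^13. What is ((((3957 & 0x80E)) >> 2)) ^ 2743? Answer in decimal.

2230

3957 = 0111101110101
0x80E = 0100000001110
→ & → 0100000000100 = 2052
→ >> 2 → 0001000000001 = 513
2743 = 0101010110111
→ ^ → 0100010110110 = 2230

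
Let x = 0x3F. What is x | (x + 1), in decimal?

x = 0111111 = 63
x + 1 = 1000000
OR    = 1111111 = 127
(x | (x + 1) sets the lowest cleared bit.)

127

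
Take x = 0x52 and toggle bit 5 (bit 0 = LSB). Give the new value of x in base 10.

114

x = 01010010
bit 5 is currently 0; toggle it via x ^ (1 << 5) = x ^ 32
→ 01110010 = 114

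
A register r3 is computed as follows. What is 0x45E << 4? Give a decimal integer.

0x45E = 000010001011110
shift left by 4 → 100010111100000 = 17888
(equivalently, 1118 × 2^4 = 1118 × 16)

17888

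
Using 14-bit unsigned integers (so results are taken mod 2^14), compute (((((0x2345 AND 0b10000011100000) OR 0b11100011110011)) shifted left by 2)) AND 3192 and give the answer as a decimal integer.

0x2345 = 10001101000101
0b10000011100000 = 10000011100000
→ AND → 10000001000000 = 8256
0b11100011110011 = 11100011110011
→ OR → 11100011110011 = 14579
→ shifted left by 2 (mod 2^14) → 10001111001100 = 9164
3192 = 00110001111000
→ AND → 00000001001000 = 72

72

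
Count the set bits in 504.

6

504 = 111111000
Count the 1s: 1 + 1 + 1 + 1 + 1 + 1 = 6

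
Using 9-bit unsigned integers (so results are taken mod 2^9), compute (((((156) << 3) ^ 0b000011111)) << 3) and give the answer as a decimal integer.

156 = 010011100
→ << 3 (mod 2^9) → 011100000 = 224
0b000011111 = 000011111
→ ^ → 011111111 = 255
→ << 3 (mod 2^9) → 111111000 = 504

504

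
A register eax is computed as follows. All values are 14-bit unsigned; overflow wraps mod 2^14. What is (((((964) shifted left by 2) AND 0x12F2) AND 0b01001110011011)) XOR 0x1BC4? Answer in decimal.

6612

964 = 00001111000100
→ shifted left by 2 (mod 2^14) → 00111100010000 = 3856
0x12F2 = 01001011110010
→ AND → 00001000010000 = 528
0b01001110011011 = 01001110011011
→ AND → 00001000010000 = 528
0x1BC4 = 01101111000100
→ XOR → 01100111010100 = 6612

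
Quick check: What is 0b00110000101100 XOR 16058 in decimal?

12950

a = 00110000101100
16058 = 11111010111010
XOR → 11001010010110 = 12950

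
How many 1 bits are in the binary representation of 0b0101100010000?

n = 101100010000
Count the 1s: 1 + 1 + 1 + 1 = 4

4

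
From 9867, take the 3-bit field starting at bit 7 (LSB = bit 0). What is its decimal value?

5

v = 10011010001011
Shift right by 7: 1001101
Mask low 3 bits: 101 = 5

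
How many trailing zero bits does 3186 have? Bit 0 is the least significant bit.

3186 = 110001110010
Trailing zeros: 1, so the lowest set bit is bit 1 (value 2).

1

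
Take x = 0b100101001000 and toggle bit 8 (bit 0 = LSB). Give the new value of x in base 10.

2120

x = 100101001000
bit 8 is currently 1; toggle it via x ^ (1 << 8) = x ^ 256
→ 100001001000 = 2120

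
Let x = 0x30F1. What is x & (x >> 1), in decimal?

x = 11000011110001 = 12529
x>>1 = 01100001111000
AND  = 01000001110000 = 4208
(x & (x >> 1) has a 1 wherever x has two consecutive 1 bits.)

4208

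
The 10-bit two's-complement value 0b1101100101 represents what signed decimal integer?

pattern = 1101100101 (MSB is 1 ⇒ negative)
Invert: 0010011010, add 1 → 0010011011 = 155, so the value is -155.
(Equivalently: 869 - 2^10 = 869 - 1024 = -155.)

-155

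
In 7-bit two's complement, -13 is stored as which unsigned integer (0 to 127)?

115

13 in 7 bits: 0001101
Invert: 1110010
Add 1:  1110011 = 115
(Check: 2^7 - 13 = 128 - 13 = 115.)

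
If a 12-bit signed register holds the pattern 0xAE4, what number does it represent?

pattern = 101011100100 (MSB is 1 ⇒ negative)
Invert: 010100011011, add 1 → 010100011100 = 1308, so the value is -1308.
(Equivalently: 2788 - 2^12 = 2788 - 4096 = -1308.)

-1308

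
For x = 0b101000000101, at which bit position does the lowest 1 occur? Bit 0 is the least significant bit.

0b101000000101 = 101000000101
Trailing zeros: 0, so the lowest set bit is bit 0 (value 1).

0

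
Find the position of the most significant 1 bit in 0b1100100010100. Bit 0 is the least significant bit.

0b1100100010100 = 1100100010100
The topmost 1 is at position 12 (since 2^12 = 4096 ≤ 6420 < 8192).

12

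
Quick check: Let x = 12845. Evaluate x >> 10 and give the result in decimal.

12845 = 11001000101101
shift right by 10 → 00000000001100 = 12
(equivalently, floor(12845 / 1024))

12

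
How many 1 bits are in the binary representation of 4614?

4614 = 1001000000110
Count the 1s: 1 + 1 + 1 + 1 = 4

4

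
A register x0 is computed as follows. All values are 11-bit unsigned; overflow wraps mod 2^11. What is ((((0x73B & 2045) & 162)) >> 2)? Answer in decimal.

0x73B = 11100111011
2045 = 11111111101
→ & → 11100111001 = 1849
162 = 00010100010
→ & → 00000100000 = 32
→ >> 2 → 00000001000 = 8

8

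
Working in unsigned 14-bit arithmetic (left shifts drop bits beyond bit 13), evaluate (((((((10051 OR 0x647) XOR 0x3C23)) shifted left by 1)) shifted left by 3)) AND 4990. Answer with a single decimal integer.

10051 = 10011101000011
0x647 = 00011001000111
→ OR → 10011101000111 = 10055
0x3C23 = 11110000100011
→ XOR → 01101101100100 = 7012
→ shifted left by 1 (mod 2^14) → 11011011001000 = 14024
→ shifted left by 3 (mod 2^14) → 11011001000000 = 13888
4990 = 01001101111110
→ AND → 01001001000000 = 4672

4672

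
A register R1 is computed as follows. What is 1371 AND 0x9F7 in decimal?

1371 = 010101011011
0x9F7 = 100111110111
AND → 000101010011 = 339

339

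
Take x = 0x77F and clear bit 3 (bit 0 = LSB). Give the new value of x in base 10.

1911

x = 0011101111111
bit 3 is currently 1; clear it via x & ~(1 << 3) = x & ~8
→ 0011101110111 = 1911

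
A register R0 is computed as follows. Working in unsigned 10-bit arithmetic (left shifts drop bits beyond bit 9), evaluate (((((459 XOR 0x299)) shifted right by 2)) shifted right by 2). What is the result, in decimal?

459 = 0111001011
0x299 = 1010011001
→ XOR → 1101010010 = 850
→ shifted right by 2 → 0011010100 = 212
→ shifted right by 2 → 0000110101 = 53

53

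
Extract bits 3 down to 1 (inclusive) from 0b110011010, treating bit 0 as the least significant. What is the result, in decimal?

v = 110011010
Shift right by 1: 11001101
Mask low 3 bits: 101 = 5

5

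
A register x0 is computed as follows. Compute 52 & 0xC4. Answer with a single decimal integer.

4

52 = 00110100
0xC4 = 11000100
AND → 00000100 = 4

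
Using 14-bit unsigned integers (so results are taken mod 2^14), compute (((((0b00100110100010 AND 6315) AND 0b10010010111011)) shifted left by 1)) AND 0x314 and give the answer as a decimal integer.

260

0b00100110100010 = 00100110100010
6315 = 01100010101011
→ AND → 00100010100010 = 2210
0b10010010111011 = 10010010111011
→ AND → 00000010100010 = 162
→ shifted left by 1 (mod 2^14) → 00000101000100 = 324
0x314 = 00001100010100
→ AND → 00000100000100 = 260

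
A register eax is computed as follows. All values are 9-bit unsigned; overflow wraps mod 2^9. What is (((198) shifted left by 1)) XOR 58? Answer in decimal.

438

198 = 011000110
→ shifted left by 1 (mod 2^9) → 110001100 = 396
58 = 000111010
→ XOR → 110110110 = 438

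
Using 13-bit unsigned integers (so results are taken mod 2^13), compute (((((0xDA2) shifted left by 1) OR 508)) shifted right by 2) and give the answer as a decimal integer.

1791

0xDA2 = 0110110100010
→ shifted left by 1 (mod 2^13) → 1101101000100 = 6980
508 = 0000111111100
→ OR → 1101111111100 = 7164
→ shifted right by 2 → 0011011111111 = 1791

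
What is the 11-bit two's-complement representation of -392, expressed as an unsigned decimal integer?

392 in 11 bits: 00110001000
Invert: 11001110111
Add 1:  11001111000 = 1656
(Check: 2^11 - 392 = 2048 - 392 = 1656.)

1656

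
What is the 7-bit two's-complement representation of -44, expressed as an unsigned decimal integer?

44 in 7 bits: 0101100
Invert: 1010011
Add 1:  1010100 = 84
(Check: 2^7 - 44 = 128 - 44 = 84.)

84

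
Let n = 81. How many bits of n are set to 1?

81 = 1010001
Count the 1s: 1 + 1 + 1 = 3

3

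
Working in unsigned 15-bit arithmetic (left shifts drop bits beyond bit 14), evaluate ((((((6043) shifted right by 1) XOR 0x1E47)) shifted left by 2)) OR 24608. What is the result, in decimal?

6043 = 001011110011011
→ shifted right by 1 → 000101111001101 = 3021
0x1E47 = 001111001000111
→ XOR → 001010110001010 = 5514
→ shifted left by 2 (mod 2^15) → 101011000101000 = 22056
24608 = 110000000100000
→ OR → 111011000101000 = 30248

30248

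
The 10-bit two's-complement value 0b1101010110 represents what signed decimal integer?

-170

pattern = 1101010110 (MSB is 1 ⇒ negative)
Invert: 0010101001, add 1 → 0010101010 = 170, so the value is -170.
(Equivalently: 854 - 2^10 = 854 - 1024 = -170.)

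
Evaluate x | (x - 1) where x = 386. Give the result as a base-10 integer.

387

x = 110000010 = 386
x - 1 = 110000001
OR    = 110000011 = 387
(x | (x - 1) sets all bits below the lowest set bit.)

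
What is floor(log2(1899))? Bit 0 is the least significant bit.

10

1899 = 11101101011
The topmost 1 is at position 10 (since 2^10 = 1024 ≤ 1899 < 2048).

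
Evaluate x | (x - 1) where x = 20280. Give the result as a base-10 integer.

x = 100111100111000 = 20280
x - 1 = 100111100110111
OR    = 100111100111111 = 20287
(x | (x - 1) sets all bits below the lowest set bit.)

20287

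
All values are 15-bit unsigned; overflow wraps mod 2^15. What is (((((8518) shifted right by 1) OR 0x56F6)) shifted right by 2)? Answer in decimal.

8518 = 010000101000110
→ shifted right by 1 → 001000010100011 = 4259
0x56F6 = 101011011110110
→ OR → 101011011110111 = 22263
→ shifted right by 2 → 001010110111101 = 5565

5565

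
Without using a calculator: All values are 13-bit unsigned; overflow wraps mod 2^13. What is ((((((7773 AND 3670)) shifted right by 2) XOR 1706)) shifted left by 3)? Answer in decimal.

2552

7773 = 1111001011101
3670 = 0111001010110
→ AND → 0111001010100 = 3668
→ shifted right by 2 → 0001110010101 = 917
1706 = 0011010101010
→ XOR → 0010100111111 = 1343
→ shifted left by 3 (mod 2^13) → 0100111111000 = 2552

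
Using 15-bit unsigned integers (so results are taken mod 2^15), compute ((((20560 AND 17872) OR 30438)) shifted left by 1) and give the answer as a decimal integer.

28140

20560 = 101000001010000
17872 = 100010111010000
→ AND → 100000001010000 = 16464
30438 = 111011011100110
→ OR → 111011011110110 = 30454
→ shifted left by 1 (mod 2^15) → 110110111101100 = 28140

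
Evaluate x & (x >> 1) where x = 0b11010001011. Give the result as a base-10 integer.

513

x = 11010001011 = 1675
x>>1 = 01101000101
AND  = 01000000001 = 513
(x & (x >> 1) has a 1 wherever x has two consecutive 1 bits.)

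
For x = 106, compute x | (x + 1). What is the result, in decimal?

x = 1101010 = 106
x + 1 = 1101011
OR    = 1101011 = 107
(x | (x + 1) sets the lowest cleared bit.)

107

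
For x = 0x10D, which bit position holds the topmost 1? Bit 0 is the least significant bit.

0x10D = 100001101
The topmost 1 is at position 8 (since 2^8 = 256 ≤ 269 < 512).

8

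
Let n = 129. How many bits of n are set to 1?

129 = 10000001
Count the 1s: 1 + 1 = 2

2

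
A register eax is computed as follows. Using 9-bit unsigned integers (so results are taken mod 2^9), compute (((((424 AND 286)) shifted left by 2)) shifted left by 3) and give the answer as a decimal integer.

424 = 110101000
286 = 100011110
→ AND → 100001000 = 264
→ shifted left by 2 (mod 2^9) → 000100000 = 32
→ shifted left by 3 (mod 2^9) → 100000000 = 256

256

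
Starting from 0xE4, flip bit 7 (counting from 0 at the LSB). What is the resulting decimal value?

x = 0011100100
bit 7 is currently 1; toggle it via x ^ (1 << 7) = x ^ 128
→ 0001100100 = 100

100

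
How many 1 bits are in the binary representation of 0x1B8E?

8

0x1B8E = 1101110001110
Count the 1s: 1 + 1 + 1 + 1 + 1 + 1 + 1 + 1 = 8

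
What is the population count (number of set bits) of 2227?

6

2227 = 100010110011
Count the 1s: 1 + 1 + 1 + 1 + 1 + 1 = 6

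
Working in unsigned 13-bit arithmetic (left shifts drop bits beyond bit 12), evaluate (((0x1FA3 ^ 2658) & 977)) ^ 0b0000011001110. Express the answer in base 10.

0x1FA3 = 1111110100011
2658 = 0101001100010
→ ^ → 1010111000001 = 5569
977 = 0001111010001
→ & → 0000111000001 = 449
0b0000011001110 = 0000011001110
→ ^ → 0000100001111 = 271

271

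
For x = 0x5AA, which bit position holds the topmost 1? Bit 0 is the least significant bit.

0x5AA = 10110101010
The topmost 1 is at position 10 (since 2^10 = 1024 ≤ 1450 < 2048).

10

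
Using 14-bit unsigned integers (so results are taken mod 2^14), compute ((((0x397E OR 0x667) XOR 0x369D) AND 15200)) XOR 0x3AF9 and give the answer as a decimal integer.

0x397E = 11100101111110
0x667 = 00011001100111
→ OR → 11111101111111 = 16255
0x369D = 11011010011101
→ XOR → 00100111100010 = 2530
15200 = 11101101100000
→ AND → 00100101100000 = 2400
0x3AF9 = 11101011111001
→ XOR → 11001110011001 = 13209

13209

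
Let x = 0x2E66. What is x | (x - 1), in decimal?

x = 10111001100110 = 11878
x - 1 = 10111001100101
OR    = 10111001100111 = 11879
(x | (x - 1) sets all bits below the lowest set bit.)

11879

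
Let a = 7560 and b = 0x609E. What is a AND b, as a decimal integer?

136

7560 = 001110110001000
0x609E = 110000010011110
AND → 000000010001000 = 136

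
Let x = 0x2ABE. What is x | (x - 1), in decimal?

10943

x = 10101010111110 = 10942
x - 1 = 10101010111101
OR    = 10101010111111 = 10943
(x | (x - 1) sets all bits below the lowest set bit.)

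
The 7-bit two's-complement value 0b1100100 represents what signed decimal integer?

pattern = 1100100 (MSB is 1 ⇒ negative)
Invert: 0011011, add 1 → 0011100 = 28, so the value is -28.
(Equivalently: 100 - 2^7 = 100 - 128 = -28.)

-28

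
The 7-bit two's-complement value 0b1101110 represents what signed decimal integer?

pattern = 1101110 (MSB is 1 ⇒ negative)
Invert: 0010001, add 1 → 0010010 = 18, so the value is -18.
(Equivalently: 110 - 2^7 = 110 - 128 = -18.)

-18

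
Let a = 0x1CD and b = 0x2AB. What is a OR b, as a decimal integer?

1007

0x1CD = 0111001101
0x2AB = 1010101011
 OR → 1111101111 = 1007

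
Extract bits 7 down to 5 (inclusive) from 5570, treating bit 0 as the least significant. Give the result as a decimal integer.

6

v = 01010111000010
Shift right by 5: 010101110
Mask low 3 bits: 110 = 6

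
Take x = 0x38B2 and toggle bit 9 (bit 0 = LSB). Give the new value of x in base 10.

x = 011100010110010
bit 9 is currently 0; toggle it via x ^ (1 << 9) = x ^ 512
→ 011101010110010 = 15026

15026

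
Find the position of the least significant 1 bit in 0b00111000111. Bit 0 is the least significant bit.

0

0b00111000111 = 111000111
Trailing zeros: 0, so the lowest set bit is bit 0 (value 1).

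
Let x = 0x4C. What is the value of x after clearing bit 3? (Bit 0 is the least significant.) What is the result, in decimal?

x = 001001100
bit 3 is currently 1; clear it via x & ~(1 << 3) = x & ~8
→ 001000100 = 68

68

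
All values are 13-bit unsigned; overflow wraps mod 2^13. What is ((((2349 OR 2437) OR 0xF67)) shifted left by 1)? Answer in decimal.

8158

2349 = 0100100101101
2437 = 0100110000101
→ OR → 0100110101101 = 2477
0xF67 = 0111101100111
→ OR → 0111111101111 = 4079
→ shifted left by 1 (mod 2^13) → 1111111011110 = 8158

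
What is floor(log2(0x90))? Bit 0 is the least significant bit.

0x90 = 10010000
The topmost 1 is at position 7 (since 2^7 = 128 ≤ 144 < 256).

7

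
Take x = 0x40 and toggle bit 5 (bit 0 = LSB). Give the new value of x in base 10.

x = 0001000000
bit 5 is currently 0; toggle it via x ^ (1 << 5) = x ^ 32
→ 0001100000 = 96

96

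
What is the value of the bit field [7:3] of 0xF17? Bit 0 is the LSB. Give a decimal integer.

v = 00111100010111
Shift right by 3: 00111100010
Mask low 5 bits: 00010 = 2

2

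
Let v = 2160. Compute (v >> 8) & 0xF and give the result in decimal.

v = 0100001110000
Shift right by 8: 01000
Mask low 4 bits: 1000 = 8

8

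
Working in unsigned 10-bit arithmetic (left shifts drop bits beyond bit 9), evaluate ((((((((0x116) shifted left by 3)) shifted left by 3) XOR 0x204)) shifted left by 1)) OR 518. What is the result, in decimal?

782

0x116 = 0100010110
→ shifted left by 3 (mod 2^10) → 0010110000 = 176
→ shifted left by 3 (mod 2^10) → 0110000000 = 384
0x204 = 1000000100
→ XOR → 1110000100 = 900
→ shifted left by 1 (mod 2^10) → 1100001000 = 776
518 = 1000000110
→ OR → 1100001110 = 782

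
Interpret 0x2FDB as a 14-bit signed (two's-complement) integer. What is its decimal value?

-4133

pattern = 10111111011011 (MSB is 1 ⇒ negative)
Invert: 01000000100100, add 1 → 01000000100101 = 4133, so the value is -4133.
(Equivalently: 12251 - 2^14 = 12251 - 16384 = -4133.)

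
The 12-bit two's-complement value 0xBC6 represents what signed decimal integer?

-1082

pattern = 101111000110 (MSB is 1 ⇒ negative)
Invert: 010000111001, add 1 → 010000111010 = 1082, so the value is -1082.
(Equivalently: 3014 - 2^12 = 3014 - 4096 = -1082.)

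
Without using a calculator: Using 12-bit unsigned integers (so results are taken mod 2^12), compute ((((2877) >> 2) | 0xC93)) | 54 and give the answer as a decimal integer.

2877 = 101100111101
→ >> 2 → 001011001111 = 719
0xC93 = 110010010011
→ | → 111011011111 = 3807
54 = 000000110110
→ | → 111011111111 = 3839

3839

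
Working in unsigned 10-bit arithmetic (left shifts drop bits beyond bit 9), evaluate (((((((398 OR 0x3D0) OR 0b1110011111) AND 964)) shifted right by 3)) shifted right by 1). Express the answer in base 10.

60

398 = 0110001110
0x3D0 = 1111010000
→ OR → 1111011110 = 990
0b1110011111 = 1110011111
→ OR → 1111011111 = 991
964 = 1111000100
→ AND → 1111000100 = 964
→ shifted right by 3 → 0001111000 = 120
→ shifted right by 1 → 0000111100 = 60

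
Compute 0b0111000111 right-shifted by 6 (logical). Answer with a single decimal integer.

7

x = 111000111
shift right by 6 → 000000111 = 7
(equivalently, floor(455 / 64))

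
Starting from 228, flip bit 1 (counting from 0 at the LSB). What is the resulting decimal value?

x = 011100100
bit 1 is currently 0; toggle it via x ^ (1 << 1) = x ^ 2
→ 011100110 = 230

230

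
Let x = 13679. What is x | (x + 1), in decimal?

13695

x = 11010101101111 = 13679
x + 1 = 11010101110000
OR    = 11010101111111 = 13695
(x | (x + 1) sets the lowest cleared bit.)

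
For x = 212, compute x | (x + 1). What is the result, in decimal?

213

x = 11010100 = 212
x + 1 = 11010101
OR    = 11010101 = 213
(x | (x + 1) sets the lowest cleared bit.)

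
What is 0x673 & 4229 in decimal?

0x673 = 0011001110011
4229 = 1000010000101
AND → 0000000000001 = 1

1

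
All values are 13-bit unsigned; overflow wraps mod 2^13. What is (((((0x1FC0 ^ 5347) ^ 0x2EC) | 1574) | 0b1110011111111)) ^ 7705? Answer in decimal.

0x1FC0 = 1111111000000
5347 = 1010011100011
→ ^ → 0101100100011 = 2851
0x2EC = 0001011101100
→ ^ → 0100111001111 = 2511
1574 = 0011000100110
→ | → 0111111101111 = 4079
0b1110011111111 = 1110011111111
→ | → 1111111111111 = 8191
7705 = 1111000011001
→ ^ → 0000111100110 = 486

486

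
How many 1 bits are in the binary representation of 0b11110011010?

7

n = 11110011010
Count the 1s: 1 + 1 + 1 + 1 + 1 + 1 + 1 = 7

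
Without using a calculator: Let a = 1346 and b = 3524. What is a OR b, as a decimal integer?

3526

1346 = 010101000010
3524 = 110111000100
 OR → 110111000110 = 3526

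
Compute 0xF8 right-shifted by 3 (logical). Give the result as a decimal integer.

0xF8 = 11111000
shift right by 3 → 00011111 = 31
(equivalently, floor(248 / 8))

31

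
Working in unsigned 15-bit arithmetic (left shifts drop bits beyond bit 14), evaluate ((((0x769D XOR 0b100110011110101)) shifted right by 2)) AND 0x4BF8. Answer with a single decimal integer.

0x769D = 111011010011101
0b100110011110101 = 100110011110101
→ XOR → 011101001101000 = 14952
→ shifted right by 2 → 000111010011010 = 3738
0x4BF8 = 100101111111000
→ AND → 000101010011000 = 2712

2712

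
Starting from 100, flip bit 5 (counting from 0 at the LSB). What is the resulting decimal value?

68

x = 0001100100
bit 5 is currently 1; toggle it via x ^ (1 << 5) = x ^ 32
→ 0001000100 = 68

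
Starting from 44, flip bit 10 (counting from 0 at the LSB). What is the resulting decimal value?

1068

x = 0000000101100
bit 10 is currently 0; toggle it via x ^ (1 << 10) = x ^ 1024
→ 0010000101100 = 1068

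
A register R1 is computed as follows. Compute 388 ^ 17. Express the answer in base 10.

405

388 = 110000100
17 = 000010001
XOR → 110010101 = 405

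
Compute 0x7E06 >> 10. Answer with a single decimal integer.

0x7E06 = 111111000000110
shift right by 10 → 000000000011111 = 31
(equivalently, floor(32262 / 1024))

31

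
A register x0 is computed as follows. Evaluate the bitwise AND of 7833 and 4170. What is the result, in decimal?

7833 = 1111010011001
4170 = 1000001001010
AND → 1000000001000 = 4104

4104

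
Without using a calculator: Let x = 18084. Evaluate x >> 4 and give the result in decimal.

1130

18084 = 100011010100100
shift right by 4 → 000010001101010 = 1130
(equivalently, floor(18084 / 16))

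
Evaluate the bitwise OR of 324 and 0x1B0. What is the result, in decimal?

500

324 = 101000100
0x1B0 = 110110000
 OR → 111110100 = 500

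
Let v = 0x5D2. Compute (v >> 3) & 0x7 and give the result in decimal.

v = 10111010010
Shift right by 3: 10111010
Mask low 3 bits: 010 = 2

2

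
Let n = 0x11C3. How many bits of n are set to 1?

6

0x11C3 = 1000111000011
Count the 1s: 1 + 1 + 1 + 1 + 1 + 1 = 6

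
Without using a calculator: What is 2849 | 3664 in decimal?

2849 = 101100100001
3664 = 111001010000
 OR → 111101110001 = 3953

3953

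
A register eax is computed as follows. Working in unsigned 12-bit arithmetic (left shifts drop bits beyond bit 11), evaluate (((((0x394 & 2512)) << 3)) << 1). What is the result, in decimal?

0x394 = 001110010100
2512 = 100111010000
→ & → 000110010000 = 400
→ << 3 (mod 2^12) → 110010000000 = 3200
→ << 1 (mod 2^12) → 100100000000 = 2304

2304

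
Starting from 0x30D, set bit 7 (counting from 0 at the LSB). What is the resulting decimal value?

909

x = 001100001101
bit 7 is currently 0; set it via x | (1 << 7) = x | 128
→ 001110001101 = 909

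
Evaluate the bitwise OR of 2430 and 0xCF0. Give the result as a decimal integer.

3582

2430 = 100101111110
0xCF0 = 110011110000
 OR → 110111111110 = 3582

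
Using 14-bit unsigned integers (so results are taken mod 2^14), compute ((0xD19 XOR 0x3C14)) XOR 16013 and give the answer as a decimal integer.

0xD19 = 00110100011001
0x3C14 = 11110000010100
→ XOR → 11000100001101 = 12557
16013 = 11111010001101
→ XOR → 00111110000000 = 3968

3968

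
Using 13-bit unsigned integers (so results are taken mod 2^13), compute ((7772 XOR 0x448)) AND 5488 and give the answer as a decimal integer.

4112

7772 = 1111001011100
0x448 = 0010001001000
→ XOR → 1101000010100 = 6676
5488 = 1010101110000
→ AND → 1000000010000 = 4112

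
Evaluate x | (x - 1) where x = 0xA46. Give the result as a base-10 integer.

x = 101001000110 = 2630
x - 1 = 101001000101
OR    = 101001000111 = 2631
(x | (x - 1) sets all bits below the lowest set bit.)

2631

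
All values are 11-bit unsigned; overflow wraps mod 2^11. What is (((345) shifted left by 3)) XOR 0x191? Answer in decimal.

857

345 = 00101011001
→ shifted left by 3 (mod 2^11) → 01011001000 = 712
0x191 = 00110010001
→ XOR → 01101011001 = 857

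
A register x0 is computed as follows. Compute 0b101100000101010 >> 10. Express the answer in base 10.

22

x = 101100000101010
shift right by 10 → 000000000010110 = 22
(equivalently, floor(22570 / 1024))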